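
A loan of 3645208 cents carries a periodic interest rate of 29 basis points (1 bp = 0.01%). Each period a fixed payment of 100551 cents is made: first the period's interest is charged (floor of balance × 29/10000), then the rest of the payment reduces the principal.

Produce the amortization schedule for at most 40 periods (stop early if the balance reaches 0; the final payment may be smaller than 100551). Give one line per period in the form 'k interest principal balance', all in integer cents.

1 10571 89980 3555228
2 10310 90241 3464987
3 10048 90503 3374484
4 9786 90765 3283719
5 9522 91029 3192690
6 9258 91293 3101397
7 8994 91557 3009840
8 8728 91823 2918017
9 8462 92089 2825928
10 8195 92356 2733572
11 7927 92624 2640948
12 7658 92893 2548055
13 7389 93162 2454893
14 7119 93432 2361461
15 6848 93703 2267758
16 6576 93975 2173783
17 6303 94248 2079535
18 6030 94521 1985014
19 5756 94795 1890219
20 5481 95070 1795149
21 5205 95346 1699803
22 4929 95622 1604181
23 4652 95899 1508282
24 4374 96177 1412105
25 4095 96456 1315649
26 3815 96736 1218913
27 3534 97017 1121896
28 3253 97298 1024598
29 2971 97580 927018
30 2688 97863 829155
31 2404 98147 731008
32 2119 98432 632576
33 1834 98717 533859
34 1548 99003 434856
35 1261 99290 335566
36 973 99578 235988
37 684 99867 136121
38 394 100157 35964
39 104 35964 0

1. interest=⌊3645208·29/10000⌋=10571; principal=100551-10571=89980; balance=3645208-89980=3555228
2. interest=⌊3555228·29/10000⌋=10310; principal=100551-10310=90241; balance=3555228-90241=3464987
3. interest=⌊3464987·29/10000⌋=10048; principal=100551-10048=90503; balance=3464987-90503=3374484
4. interest=⌊3374484·29/10000⌋=9786; principal=100551-9786=90765; balance=3374484-90765=3283719
5. interest=⌊3283719·29/10000⌋=9522; principal=100551-9522=91029; balance=3283719-91029=3192690
6. interest=⌊3192690·29/10000⌋=9258; principal=100551-9258=91293; balance=3192690-91293=3101397
7. interest=⌊3101397·29/10000⌋=8994; principal=100551-8994=91557; balance=3101397-91557=3009840
8. interest=⌊3009840·29/10000⌋=8728; principal=100551-8728=91823; balance=3009840-91823=2918017
9. interest=⌊2918017·29/10000⌋=8462; principal=100551-8462=92089; balance=2918017-92089=2825928
10. interest=⌊2825928·29/10000⌋=8195; principal=100551-8195=92356; balance=2825928-92356=2733572
11. interest=⌊2733572·29/10000⌋=7927; principal=100551-7927=92624; balance=2733572-92624=2640948
12. interest=⌊2640948·29/10000⌋=7658; principal=100551-7658=92893; balance=2640948-92893=2548055
13. interest=⌊2548055·29/10000⌋=7389; principal=100551-7389=93162; balance=2548055-93162=2454893
14. interest=⌊2454893·29/10000⌋=7119; principal=100551-7119=93432; balance=2454893-93432=2361461
15. interest=⌊2361461·29/10000⌋=6848; principal=100551-6848=93703; balance=2361461-93703=2267758
16. interest=⌊2267758·29/10000⌋=6576; principal=100551-6576=93975; balance=2267758-93975=2173783
17. interest=⌊2173783·29/10000⌋=6303; principal=100551-6303=94248; balance=2173783-94248=2079535
18. interest=⌊2079535·29/10000⌋=6030; principal=100551-6030=94521; balance=2079535-94521=1985014
19. interest=⌊1985014·29/10000⌋=5756; principal=100551-5756=94795; balance=1985014-94795=1890219
20. interest=⌊1890219·29/10000⌋=5481; principal=100551-5481=95070; balance=1890219-95070=1795149
21. interest=⌊1795149·29/10000⌋=5205; principal=100551-5205=95346; balance=1795149-95346=1699803
22. interest=⌊1699803·29/10000⌋=4929; principal=100551-4929=95622; balance=1699803-95622=1604181
23. interest=⌊1604181·29/10000⌋=4652; principal=100551-4652=95899; balance=1604181-95899=1508282
24. interest=⌊1508282·29/10000⌋=4374; principal=100551-4374=96177; balance=1508282-96177=1412105
25. interest=⌊1412105·29/10000⌋=4095; principal=100551-4095=96456; balance=1412105-96456=1315649
26. interest=⌊1315649·29/10000⌋=3815; principal=100551-3815=96736; balance=1315649-96736=1218913
27. interest=⌊1218913·29/10000⌋=3534; principal=100551-3534=97017; balance=1218913-97017=1121896
28. interest=⌊1121896·29/10000⌋=3253; principal=100551-3253=97298; balance=1121896-97298=1024598
29. interest=⌊1024598·29/10000⌋=2971; principal=100551-2971=97580; balance=1024598-97580=927018
30. interest=⌊927018·29/10000⌋=2688; principal=100551-2688=97863; balance=927018-97863=829155
31. interest=⌊829155·29/10000⌋=2404; principal=100551-2404=98147; balance=829155-98147=731008
32. interest=⌊731008·29/10000⌋=2119; principal=100551-2119=98432; balance=731008-98432=632576
33. interest=⌊632576·29/10000⌋=1834; principal=100551-1834=98717; balance=632576-98717=533859
34. interest=⌊533859·29/10000⌋=1548; principal=100551-1548=99003; balance=533859-99003=434856
35. interest=⌊434856·29/10000⌋=1261; principal=100551-1261=99290; balance=434856-99290=335566
36. interest=⌊335566·29/10000⌋=973; principal=100551-973=99578; balance=335566-99578=235988
37. interest=⌊235988·29/10000⌋=684; principal=100551-684=99867; balance=235988-99867=136121
38. interest=⌊136121·29/10000⌋=394; principal=100551-394=100157; balance=136121-100157=35964
39. interest=⌊35964·29/10000⌋=104; principal=min(100551-104,35964)=35964; balance=35964-35964=0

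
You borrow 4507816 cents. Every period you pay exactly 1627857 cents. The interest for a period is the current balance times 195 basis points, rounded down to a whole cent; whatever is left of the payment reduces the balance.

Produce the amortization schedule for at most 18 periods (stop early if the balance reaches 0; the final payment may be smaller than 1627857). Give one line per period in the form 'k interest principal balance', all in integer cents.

1 87902 1539955 2967861
2 57873 1569984 1397877
3 27258 1397877 0

1. interest=⌊4507816·195/10000⌋=87902; principal=1627857-87902=1539955; balance=4507816-1539955=2967861
2. interest=⌊2967861·195/10000⌋=57873; principal=1627857-57873=1569984; balance=2967861-1569984=1397877
3. interest=⌊1397877·195/10000⌋=27258; principal=min(1627857-27258,1397877)=1397877; balance=1397877-1397877=0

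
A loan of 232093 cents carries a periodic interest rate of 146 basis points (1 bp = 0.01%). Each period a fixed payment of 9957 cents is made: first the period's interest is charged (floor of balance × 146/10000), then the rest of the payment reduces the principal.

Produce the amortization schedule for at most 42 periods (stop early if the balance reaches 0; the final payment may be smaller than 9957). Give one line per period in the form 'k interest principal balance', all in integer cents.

1 3388 6569 225524
2 3292 6665 218859
3 3195 6762 212097
4 3096 6861 205236
5 2996 6961 198275
6 2894 7063 191212
7 2791 7166 184046
8 2687 7270 176776
9 2580 7377 169399
10 2473 7484 161915
11 2363 7594 154321
12 2253 7704 146617
13 2140 7817 138800
14 2026 7931 130869
15 1910 8047 122822
16 1793 8164 114658
17 1674 8283 106375
18 1553 8404 97971
19 1430 8527 89444
20 1305 8652 80792
21 1179 8778 72014
22 1051 8906 63108
23 921 9036 54072
24 789 9168 44904
25 655 9302 35602
26 519 9438 26164
27 381 9576 16588
28 242 9715 6873
29 100 6873 0

1. interest=⌊232093·146/10000⌋=3388; principal=9957-3388=6569; balance=232093-6569=225524
2. interest=⌊225524·146/10000⌋=3292; principal=9957-3292=6665; balance=225524-6665=218859
3. interest=⌊218859·146/10000⌋=3195; principal=9957-3195=6762; balance=218859-6762=212097
4. interest=⌊212097·146/10000⌋=3096; principal=9957-3096=6861; balance=212097-6861=205236
5. interest=⌊205236·146/10000⌋=2996; principal=9957-2996=6961; balance=205236-6961=198275
6. interest=⌊198275·146/10000⌋=2894; principal=9957-2894=7063; balance=198275-7063=191212
7. interest=⌊191212·146/10000⌋=2791; principal=9957-2791=7166; balance=191212-7166=184046
8. interest=⌊184046·146/10000⌋=2687; principal=9957-2687=7270; balance=184046-7270=176776
9. interest=⌊176776·146/10000⌋=2580; principal=9957-2580=7377; balance=176776-7377=169399
10. interest=⌊169399·146/10000⌋=2473; principal=9957-2473=7484; balance=169399-7484=161915
11. interest=⌊161915·146/10000⌋=2363; principal=9957-2363=7594; balance=161915-7594=154321
12. interest=⌊154321·146/10000⌋=2253; principal=9957-2253=7704; balance=154321-7704=146617
13. interest=⌊146617·146/10000⌋=2140; principal=9957-2140=7817; balance=146617-7817=138800
14. interest=⌊138800·146/10000⌋=2026; principal=9957-2026=7931; balance=138800-7931=130869
15. interest=⌊130869·146/10000⌋=1910; principal=9957-1910=8047; balance=130869-8047=122822
16. interest=⌊122822·146/10000⌋=1793; principal=9957-1793=8164; balance=122822-8164=114658
17. interest=⌊114658·146/10000⌋=1674; principal=9957-1674=8283; balance=114658-8283=106375
18. interest=⌊106375·146/10000⌋=1553; principal=9957-1553=8404; balance=106375-8404=97971
19. interest=⌊97971·146/10000⌋=1430; principal=9957-1430=8527; balance=97971-8527=89444
20. interest=⌊89444·146/10000⌋=1305; principal=9957-1305=8652; balance=89444-8652=80792
21. interest=⌊80792·146/10000⌋=1179; principal=9957-1179=8778; balance=80792-8778=72014
22. interest=⌊72014·146/10000⌋=1051; principal=9957-1051=8906; balance=72014-8906=63108
23. interest=⌊63108·146/10000⌋=921; principal=9957-921=9036; balance=63108-9036=54072
24. interest=⌊54072·146/10000⌋=789; principal=9957-789=9168; balance=54072-9168=44904
25. interest=⌊44904·146/10000⌋=655; principal=9957-655=9302; balance=44904-9302=35602
26. interest=⌊35602·146/10000⌋=519; principal=9957-519=9438; balance=35602-9438=26164
27. interest=⌊26164·146/10000⌋=381; principal=9957-381=9576; balance=26164-9576=16588
28. interest=⌊16588·146/10000⌋=242; principal=9957-242=9715; balance=16588-9715=6873
29. interest=⌊6873·146/10000⌋=100; principal=min(9957-100,6873)=6873; balance=6873-6873=0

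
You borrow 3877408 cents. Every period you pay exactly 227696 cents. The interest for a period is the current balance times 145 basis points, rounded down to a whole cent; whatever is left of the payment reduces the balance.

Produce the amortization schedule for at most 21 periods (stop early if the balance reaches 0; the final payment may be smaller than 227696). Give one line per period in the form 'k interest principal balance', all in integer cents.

1. interest=⌊3877408·145/10000⌋=56222; principal=227696-56222=171474; balance=3877408-171474=3705934
2. interest=⌊3705934·145/10000⌋=53736; principal=227696-53736=173960; balance=3705934-173960=3531974
3. interest=⌊3531974·145/10000⌋=51213; principal=227696-51213=176483; balance=3531974-176483=3355491
4. interest=⌊3355491·145/10000⌋=48654; principal=227696-48654=179042; balance=3355491-179042=3176449
5. interest=⌊3176449·145/10000⌋=46058; principal=227696-46058=181638; balance=3176449-181638=2994811
6. interest=⌊2994811·145/10000⌋=43424; principal=227696-43424=184272; balance=2994811-184272=2810539
7. interest=⌊2810539·145/10000⌋=40752; principal=227696-40752=186944; balance=2810539-186944=2623595
8. interest=⌊2623595·145/10000⌋=38042; principal=227696-38042=189654; balance=2623595-189654=2433941
9. interest=⌊2433941·145/10000⌋=35292; principal=227696-35292=192404; balance=2433941-192404=2241537
10. interest=⌊2241537·145/10000⌋=32502; principal=227696-32502=195194; balance=2241537-195194=2046343
11. interest=⌊2046343·145/10000⌋=29671; principal=227696-29671=198025; balance=2046343-198025=1848318
12. interest=⌊1848318·145/10000⌋=26800; principal=227696-26800=200896; balance=1848318-200896=1647422
13. interest=⌊1647422·145/10000⌋=23887; principal=227696-23887=203809; balance=1647422-203809=1443613
14. interest=⌊1443613·145/10000⌋=20932; principal=227696-20932=206764; balance=1443613-206764=1236849
15. interest=⌊1236849·145/10000⌋=17934; principal=227696-17934=209762; balance=1236849-209762=1027087
16. interest=⌊1027087·145/10000⌋=14892; principal=227696-14892=212804; balance=1027087-212804=814283
17. interest=⌊814283·145/10000⌋=11807; principal=227696-11807=215889; balance=814283-215889=598394
18. interest=⌊598394·145/10000⌋=8676; principal=227696-8676=219020; balance=598394-219020=379374
19. interest=⌊379374·145/10000⌋=5500; principal=227696-5500=222196; balance=379374-222196=157178
20. interest=⌊157178·145/10000⌋=2279; principal=min(227696-2279,157178)=157178; balance=157178-157178=0

1 56222 171474 3705934
2 53736 173960 3531974
3 51213 176483 3355491
4 48654 179042 3176449
5 46058 181638 2994811
6 43424 184272 2810539
7 40752 186944 2623595
8 38042 189654 2433941
9 35292 192404 2241537
10 32502 195194 2046343
11 29671 198025 1848318
12 26800 200896 1647422
13 23887 203809 1443613
14 20932 206764 1236849
15 17934 209762 1027087
16 14892 212804 814283
17 11807 215889 598394
18 8676 219020 379374
19 5500 222196 157178
20 2279 157178 0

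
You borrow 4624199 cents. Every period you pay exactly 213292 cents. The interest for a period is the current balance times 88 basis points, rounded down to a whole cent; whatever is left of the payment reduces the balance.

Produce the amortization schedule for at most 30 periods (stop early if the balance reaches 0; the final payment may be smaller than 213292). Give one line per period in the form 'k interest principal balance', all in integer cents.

1 40692 172600 4451599
2 39174 174118 4277481
3 37641 175651 4101830
4 36096 177196 3924634
5 34536 178756 3745878
6 32963 180329 3565549
7 31376 181916 3383633
8 29775 183517 3200116
9 28161 185131 3014985
10 26531 186761 2828224
11 24888 188404 2639820
12 23230 190062 2449758
13 21557 191735 2258023
14 19870 193422 2064601
15 18168 195124 1869477
16 16451 196841 1672636
17 14719 198573 1474063
18 12971 200321 1273742
19 11208 202084 1071658
20 9430 203862 867796
21 7636 205656 662140
22 5826 207466 454674
23 4001 209291 245383
24 2159 211133 34250
25 301 34250 0

1. interest=⌊4624199·88/10000⌋=40692; principal=213292-40692=172600; balance=4624199-172600=4451599
2. interest=⌊4451599·88/10000⌋=39174; principal=213292-39174=174118; balance=4451599-174118=4277481
3. interest=⌊4277481·88/10000⌋=37641; principal=213292-37641=175651; balance=4277481-175651=4101830
4. interest=⌊4101830·88/10000⌋=36096; principal=213292-36096=177196; balance=4101830-177196=3924634
5. interest=⌊3924634·88/10000⌋=34536; principal=213292-34536=178756; balance=3924634-178756=3745878
6. interest=⌊3745878·88/10000⌋=32963; principal=213292-32963=180329; balance=3745878-180329=3565549
7. interest=⌊3565549·88/10000⌋=31376; principal=213292-31376=181916; balance=3565549-181916=3383633
8. interest=⌊3383633·88/10000⌋=29775; principal=213292-29775=183517; balance=3383633-183517=3200116
9. interest=⌊3200116·88/10000⌋=28161; principal=213292-28161=185131; balance=3200116-185131=3014985
10. interest=⌊3014985·88/10000⌋=26531; principal=213292-26531=186761; balance=3014985-186761=2828224
11. interest=⌊2828224·88/10000⌋=24888; principal=213292-24888=188404; balance=2828224-188404=2639820
12. interest=⌊2639820·88/10000⌋=23230; principal=213292-23230=190062; balance=2639820-190062=2449758
13. interest=⌊2449758·88/10000⌋=21557; principal=213292-21557=191735; balance=2449758-191735=2258023
14. interest=⌊2258023·88/10000⌋=19870; principal=213292-19870=193422; balance=2258023-193422=2064601
15. interest=⌊2064601·88/10000⌋=18168; principal=213292-18168=195124; balance=2064601-195124=1869477
16. interest=⌊1869477·88/10000⌋=16451; principal=213292-16451=196841; balance=1869477-196841=1672636
17. interest=⌊1672636·88/10000⌋=14719; principal=213292-14719=198573; balance=1672636-198573=1474063
18. interest=⌊1474063·88/10000⌋=12971; principal=213292-12971=200321; balance=1474063-200321=1273742
19. interest=⌊1273742·88/10000⌋=11208; principal=213292-11208=202084; balance=1273742-202084=1071658
20. interest=⌊1071658·88/10000⌋=9430; principal=213292-9430=203862; balance=1071658-203862=867796
21. interest=⌊867796·88/10000⌋=7636; principal=213292-7636=205656; balance=867796-205656=662140
22. interest=⌊662140·88/10000⌋=5826; principal=213292-5826=207466; balance=662140-207466=454674
23. interest=⌊454674·88/10000⌋=4001; principal=213292-4001=209291; balance=454674-209291=245383
24. interest=⌊245383·88/10000⌋=2159; principal=213292-2159=211133; balance=245383-211133=34250
25. interest=⌊34250·88/10000⌋=301; principal=min(213292-301,34250)=34250; balance=34250-34250=0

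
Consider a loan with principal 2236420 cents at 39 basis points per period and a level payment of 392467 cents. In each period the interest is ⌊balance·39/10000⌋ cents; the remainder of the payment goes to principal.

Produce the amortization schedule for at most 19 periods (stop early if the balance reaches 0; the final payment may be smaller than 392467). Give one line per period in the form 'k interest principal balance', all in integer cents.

1. interest=⌊2236420·39/10000⌋=8722; principal=392467-8722=383745; balance=2236420-383745=1852675
2. interest=⌊1852675·39/10000⌋=7225; principal=392467-7225=385242; balance=1852675-385242=1467433
3. interest=⌊1467433·39/10000⌋=5722; principal=392467-5722=386745; balance=1467433-386745=1080688
4. interest=⌊1080688·39/10000⌋=4214; principal=392467-4214=388253; balance=1080688-388253=692435
5. interest=⌊692435·39/10000⌋=2700; principal=392467-2700=389767; balance=692435-389767=302668
6. interest=⌊302668·39/10000⌋=1180; principal=min(392467-1180,302668)=302668; balance=302668-302668=0

1 8722 383745 1852675
2 7225 385242 1467433
3 5722 386745 1080688
4 4214 388253 692435
5 2700 389767 302668
6 1180 302668 0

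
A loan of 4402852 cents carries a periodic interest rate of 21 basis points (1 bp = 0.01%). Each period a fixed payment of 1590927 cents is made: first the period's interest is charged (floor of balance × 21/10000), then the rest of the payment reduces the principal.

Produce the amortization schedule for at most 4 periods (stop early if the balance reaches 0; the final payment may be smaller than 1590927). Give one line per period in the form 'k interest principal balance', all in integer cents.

1. interest=⌊4402852·21/10000⌋=9245; principal=1590927-9245=1581682; balance=4402852-1581682=2821170
2. interest=⌊2821170·21/10000⌋=5924; principal=1590927-5924=1585003; balance=2821170-1585003=1236167
3. interest=⌊1236167·21/10000⌋=2595; principal=min(1590927-2595,1236167)=1236167; balance=1236167-1236167=0

1 9245 1581682 2821170
2 5924 1585003 1236167
3 2595 1236167 0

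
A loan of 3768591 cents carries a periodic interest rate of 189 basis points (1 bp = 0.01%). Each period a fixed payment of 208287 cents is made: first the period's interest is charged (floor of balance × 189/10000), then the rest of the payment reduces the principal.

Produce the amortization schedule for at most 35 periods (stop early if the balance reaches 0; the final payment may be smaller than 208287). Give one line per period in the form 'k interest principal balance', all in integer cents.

1. interest=⌊3768591·189/10000⌋=71226; principal=208287-71226=137061; balance=3768591-137061=3631530
2. interest=⌊3631530·189/10000⌋=68635; principal=208287-68635=139652; balance=3631530-139652=3491878
3. interest=⌊3491878·189/10000⌋=65996; principal=208287-65996=142291; balance=3491878-142291=3349587
4. interest=⌊3349587·189/10000⌋=63307; principal=208287-63307=144980; balance=3349587-144980=3204607
5. interest=⌊3204607·189/10000⌋=60567; principal=208287-60567=147720; balance=3204607-147720=3056887
6. interest=⌊3056887·189/10000⌋=57775; principal=208287-57775=150512; balance=3056887-150512=2906375
7. interest=⌊2906375·189/10000⌋=54930; principal=208287-54930=153357; balance=2906375-153357=2753018
8. interest=⌊2753018·189/10000⌋=52032; principal=208287-52032=156255; balance=2753018-156255=2596763
9. interest=⌊2596763·189/10000⌋=49078; principal=208287-49078=159209; balance=2596763-159209=2437554
10. interest=⌊2437554·189/10000⌋=46069; principal=208287-46069=162218; balance=2437554-162218=2275336
11. interest=⌊2275336·189/10000⌋=43003; principal=208287-43003=165284; balance=2275336-165284=2110052
12. interest=⌊2110052·189/10000⌋=39879; principal=208287-39879=168408; balance=2110052-168408=1941644
13. interest=⌊1941644·189/10000⌋=36697; principal=208287-36697=171590; balance=1941644-171590=1770054
14. interest=⌊1770054·189/10000⌋=33454; principal=208287-33454=174833; balance=1770054-174833=1595221
15. interest=⌊1595221·189/10000⌋=30149; principal=208287-30149=178138; balance=1595221-178138=1417083
16. interest=⌊1417083·189/10000⌋=26782; principal=208287-26782=181505; balance=1417083-181505=1235578
17. interest=⌊1235578·189/10000⌋=23352; principal=208287-23352=184935; balance=1235578-184935=1050643
18. interest=⌊1050643·189/10000⌋=19857; principal=208287-19857=188430; balance=1050643-188430=862213
19. interest=⌊862213·189/10000⌋=16295; principal=208287-16295=191992; balance=862213-191992=670221
20. interest=⌊670221·189/10000⌋=12667; principal=208287-12667=195620; balance=670221-195620=474601
21. interest=⌊474601·189/10000⌋=8969; principal=208287-8969=199318; balance=474601-199318=275283
22. interest=⌊275283·189/10000⌋=5202; principal=208287-5202=203085; balance=275283-203085=72198
23. interest=⌊72198·189/10000⌋=1364; principal=min(208287-1364,72198)=72198; balance=72198-72198=0

1 71226 137061 3631530
2 68635 139652 3491878
3 65996 142291 3349587
4 63307 144980 3204607
5 60567 147720 3056887
6 57775 150512 2906375
7 54930 153357 2753018
8 52032 156255 2596763
9 49078 159209 2437554
10 46069 162218 2275336
11 43003 165284 2110052
12 39879 168408 1941644
13 36697 171590 1770054
14 33454 174833 1595221
15 30149 178138 1417083
16 26782 181505 1235578
17 23352 184935 1050643
18 19857 188430 862213
19 16295 191992 670221
20 12667 195620 474601
21 8969 199318 275283
22 5202 203085 72198
23 1364 72198 0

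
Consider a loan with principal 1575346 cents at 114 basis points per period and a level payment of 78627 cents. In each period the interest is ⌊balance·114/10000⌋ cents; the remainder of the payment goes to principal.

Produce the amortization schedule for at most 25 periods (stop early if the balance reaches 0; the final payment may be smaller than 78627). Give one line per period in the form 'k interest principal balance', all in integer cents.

1. interest=⌊1575346·114/10000⌋=17958; principal=78627-17958=60669; balance=1575346-60669=1514677
2. interest=⌊1514677·114/10000⌋=17267; principal=78627-17267=61360; balance=1514677-61360=1453317
3. interest=⌊1453317·114/10000⌋=16567; principal=78627-16567=62060; balance=1453317-62060=1391257
4. interest=⌊1391257·114/10000⌋=15860; principal=78627-15860=62767; balance=1391257-62767=1328490
5. interest=⌊1328490·114/10000⌋=15144; principal=78627-15144=63483; balance=1328490-63483=1265007
6. interest=⌊1265007·114/10000⌋=14421; principal=78627-14421=64206; balance=1265007-64206=1200801
7. interest=⌊1200801·114/10000⌋=13689; principal=78627-13689=64938; balance=1200801-64938=1135863
8. interest=⌊1135863·114/10000⌋=12948; principal=78627-12948=65679; balance=1135863-65679=1070184
9. interest=⌊1070184·114/10000⌋=12200; principal=78627-12200=66427; balance=1070184-66427=1003757
10. interest=⌊1003757·114/10000⌋=11442; principal=78627-11442=67185; balance=1003757-67185=936572
11. interest=⌊936572·114/10000⌋=10676; principal=78627-10676=67951; balance=936572-67951=868621
12. interest=⌊868621·114/10000⌋=9902; principal=78627-9902=68725; balance=868621-68725=799896
13. interest=⌊799896·114/10000⌋=9118; principal=78627-9118=69509; balance=799896-69509=730387
14. interest=⌊730387·114/10000⌋=8326; principal=78627-8326=70301; balance=730387-70301=660086
15. interest=⌊660086·114/10000⌋=7524; principal=78627-7524=71103; balance=660086-71103=588983
16. interest=⌊588983·114/10000⌋=6714; principal=78627-6714=71913; balance=588983-71913=517070
17. interest=⌊517070·114/10000⌋=5894; principal=78627-5894=72733; balance=517070-72733=444337
18. interest=⌊444337·114/10000⌋=5065; principal=78627-5065=73562; balance=444337-73562=370775
19. interest=⌊370775·114/10000⌋=4226; principal=78627-4226=74401; balance=370775-74401=296374
20. interest=⌊296374·114/10000⌋=3378; principal=78627-3378=75249; balance=296374-75249=221125
21. interest=⌊221125·114/10000⌋=2520; principal=78627-2520=76107; balance=221125-76107=145018
22. interest=⌊145018·114/10000⌋=1653; principal=78627-1653=76974; balance=145018-76974=68044
23. interest=⌊68044·114/10000⌋=775; principal=min(78627-775,68044)=68044; balance=68044-68044=0

1 17958 60669 1514677
2 17267 61360 1453317
3 16567 62060 1391257
4 15860 62767 1328490
5 15144 63483 1265007
6 14421 64206 1200801
7 13689 64938 1135863
8 12948 65679 1070184
9 12200 66427 1003757
10 11442 67185 936572
11 10676 67951 868621
12 9902 68725 799896
13 9118 69509 730387
14 8326 70301 660086
15 7524 71103 588983
16 6714 71913 517070
17 5894 72733 444337
18 5065 73562 370775
19 4226 74401 296374
20 3378 75249 221125
21 2520 76107 145018
22 1653 76974 68044
23 775 68044 0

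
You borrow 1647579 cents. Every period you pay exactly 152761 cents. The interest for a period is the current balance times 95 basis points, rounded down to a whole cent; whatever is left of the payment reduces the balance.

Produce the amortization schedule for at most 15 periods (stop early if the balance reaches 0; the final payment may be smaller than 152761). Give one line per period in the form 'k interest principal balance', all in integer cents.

1. interest=⌊1647579·95/10000⌋=15652; principal=152761-15652=137109; balance=1647579-137109=1510470
2. interest=⌊1510470·95/10000⌋=14349; principal=152761-14349=138412; balance=1510470-138412=1372058
3. interest=⌊1372058·95/10000⌋=13034; principal=152761-13034=139727; balance=1372058-139727=1232331
4. interest=⌊1232331·95/10000⌋=11707; principal=152761-11707=141054; balance=1232331-141054=1091277
5. interest=⌊1091277·95/10000⌋=10367; principal=152761-10367=142394; balance=1091277-142394=948883
6. interest=⌊948883·95/10000⌋=9014; principal=152761-9014=143747; balance=948883-143747=805136
7. interest=⌊805136·95/10000⌋=7648; principal=152761-7648=145113; balance=805136-145113=660023
8. interest=⌊660023·95/10000⌋=6270; principal=152761-6270=146491; balance=660023-146491=513532
9. interest=⌊513532·95/10000⌋=4878; principal=152761-4878=147883; balance=513532-147883=365649
10. interest=⌊365649·95/10000⌋=3473; principal=152761-3473=149288; balance=365649-149288=216361
11. interest=⌊216361·95/10000⌋=2055; principal=152761-2055=150706; balance=216361-150706=65655
12. interest=⌊65655·95/10000⌋=623; principal=min(152761-623,65655)=65655; balance=65655-65655=0

1 15652 137109 1510470
2 14349 138412 1372058
3 13034 139727 1232331
4 11707 141054 1091277
5 10367 142394 948883
6 9014 143747 805136
7 7648 145113 660023
8 6270 146491 513532
9 4878 147883 365649
10 3473 149288 216361
11 2055 150706 65655
12 623 65655 0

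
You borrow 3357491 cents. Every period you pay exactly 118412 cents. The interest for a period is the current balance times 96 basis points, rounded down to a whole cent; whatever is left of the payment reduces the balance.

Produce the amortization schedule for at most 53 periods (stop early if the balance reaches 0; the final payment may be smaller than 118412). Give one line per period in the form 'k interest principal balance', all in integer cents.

1. interest=⌊3357491·96/10000⌋=32231; principal=118412-32231=86181; balance=3357491-86181=3271310
2. interest=⌊3271310·96/10000⌋=31404; principal=118412-31404=87008; balance=3271310-87008=3184302
3. interest=⌊3184302·96/10000⌋=30569; principal=118412-30569=87843; balance=3184302-87843=3096459
4. interest=⌊3096459·96/10000⌋=29726; principal=118412-29726=88686; balance=3096459-88686=3007773
5. interest=⌊3007773·96/10000⌋=28874; principal=118412-28874=89538; balance=3007773-89538=2918235
6. interest=⌊2918235·96/10000⌋=28015; principal=118412-28015=90397; balance=2918235-90397=2827838
7. interest=⌊2827838·96/10000⌋=27147; principal=118412-27147=91265; balance=2827838-91265=2736573
8. interest=⌊2736573·96/10000⌋=26271; principal=118412-26271=92141; balance=2736573-92141=2644432
9. interest=⌊2644432·96/10000⌋=25386; principal=118412-25386=93026; balance=2644432-93026=2551406
10. interest=⌊2551406·96/10000⌋=24493; principal=118412-24493=93919; balance=2551406-93919=2457487
11. interest=⌊2457487·96/10000⌋=23591; principal=118412-23591=94821; balance=2457487-94821=2362666
12. interest=⌊2362666·96/10000⌋=22681; principal=118412-22681=95731; balance=2362666-95731=2266935
13. interest=⌊2266935·96/10000⌋=21762; principal=118412-21762=96650; balance=2266935-96650=2170285
14. interest=⌊2170285·96/10000⌋=20834; principal=118412-20834=97578; balance=2170285-97578=2072707
15. interest=⌊2072707·96/10000⌋=19897; principal=118412-19897=98515; balance=2072707-98515=1974192
16. interest=⌊1974192·96/10000⌋=18952; principal=118412-18952=99460; balance=1974192-99460=1874732
17. interest=⌊1874732·96/10000⌋=17997; principal=118412-17997=100415; balance=1874732-100415=1774317
18. interest=⌊1774317·96/10000⌋=17033; principal=118412-17033=101379; balance=1774317-101379=1672938
19. interest=⌊1672938·96/10000⌋=16060; principal=118412-16060=102352; balance=1672938-102352=1570586
20. interest=⌊1570586·96/10000⌋=15077; principal=118412-15077=103335; balance=1570586-103335=1467251
21. interest=⌊1467251·96/10000⌋=14085; principal=118412-14085=104327; balance=1467251-104327=1362924
22. interest=⌊1362924·96/10000⌋=13084; principal=118412-13084=105328; balance=1362924-105328=1257596
23. interest=⌊1257596·96/10000⌋=12072; principal=118412-12072=106340; balance=1257596-106340=1151256
24. interest=⌊1151256·96/10000⌋=11052; principal=118412-11052=107360; balance=1151256-107360=1043896
25. interest=⌊1043896·96/10000⌋=10021; principal=118412-10021=108391; balance=1043896-108391=935505
26. interest=⌊935505·96/10000⌋=8980; principal=118412-8980=109432; balance=935505-109432=826073
27. interest=⌊826073·96/10000⌋=7930; principal=118412-7930=110482; balance=826073-110482=715591
28. interest=⌊715591·96/10000⌋=6869; principal=118412-6869=111543; balance=715591-111543=604048
29. interest=⌊604048·96/10000⌋=5798; principal=118412-5798=112614; balance=604048-112614=491434
30. interest=⌊491434·96/10000⌋=4717; principal=118412-4717=113695; balance=491434-113695=377739
31. interest=⌊377739·96/10000⌋=3626; principal=118412-3626=114786; balance=377739-114786=262953
32. interest=⌊262953·96/10000⌋=2524; principal=118412-2524=115888; balance=262953-115888=147065
33. interest=⌊147065·96/10000⌋=1411; principal=118412-1411=117001; balance=147065-117001=30064
34. interest=⌊30064·96/10000⌋=288; principal=min(118412-288,30064)=30064; balance=30064-30064=0

1 32231 86181 3271310
2 31404 87008 3184302
3 30569 87843 3096459
4 29726 88686 3007773
5 28874 89538 2918235
6 28015 90397 2827838
7 27147 91265 2736573
8 26271 92141 2644432
9 25386 93026 2551406
10 24493 93919 2457487
11 23591 94821 2362666
12 22681 95731 2266935
13 21762 96650 2170285
14 20834 97578 2072707
15 19897 98515 1974192
16 18952 99460 1874732
17 17997 100415 1774317
18 17033 101379 1672938
19 16060 102352 1570586
20 15077 103335 1467251
21 14085 104327 1362924
22 13084 105328 1257596
23 12072 106340 1151256
24 11052 107360 1043896
25 10021 108391 935505
26 8980 109432 826073
27 7930 110482 715591
28 6869 111543 604048
29 5798 112614 491434
30 4717 113695 377739
31 3626 114786 262953
32 2524 115888 147065
33 1411 117001 30064
34 288 30064 0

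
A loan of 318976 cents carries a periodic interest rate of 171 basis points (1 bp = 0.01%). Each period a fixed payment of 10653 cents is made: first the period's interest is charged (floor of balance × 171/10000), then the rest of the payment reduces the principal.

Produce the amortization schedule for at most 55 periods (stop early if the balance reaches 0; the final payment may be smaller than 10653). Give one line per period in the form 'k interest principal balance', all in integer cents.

1. interest=⌊318976·171/10000⌋=5454; principal=10653-5454=5199; balance=318976-5199=313777
2. interest=⌊313777·171/10000⌋=5365; principal=10653-5365=5288; balance=313777-5288=308489
3. interest=⌊308489·171/10000⌋=5275; principal=10653-5275=5378; balance=308489-5378=303111
4. interest=⌊303111·171/10000⌋=5183; principal=10653-5183=5470; balance=303111-5470=297641
5. interest=⌊297641·171/10000⌋=5089; principal=10653-5089=5564; balance=297641-5564=292077
6. interest=⌊292077·171/10000⌋=4994; principal=10653-4994=5659; balance=292077-5659=286418
7. interest=⌊286418·171/10000⌋=4897; principal=10653-4897=5756; balance=286418-5756=280662
8. interest=⌊280662·171/10000⌋=4799; principal=10653-4799=5854; balance=280662-5854=274808
9. interest=⌊274808·171/10000⌋=4699; principal=10653-4699=5954; balance=274808-5954=268854
10. interest=⌊268854·171/10000⌋=4597; principal=10653-4597=6056; balance=268854-6056=262798
11. interest=⌊262798·171/10000⌋=4493; principal=10653-4493=6160; balance=262798-6160=256638
12. interest=⌊256638·171/10000⌋=4388; principal=10653-4388=6265; balance=256638-6265=250373
13. interest=⌊250373·171/10000⌋=4281; principal=10653-4281=6372; balance=250373-6372=244001
14. interest=⌊244001·171/10000⌋=4172; principal=10653-4172=6481; balance=244001-6481=237520
15. interest=⌊237520·171/10000⌋=4061; principal=10653-4061=6592; balance=237520-6592=230928
16. interest=⌊230928·171/10000⌋=3948; principal=10653-3948=6705; balance=230928-6705=224223
17. interest=⌊224223·171/10000⌋=3834; principal=10653-3834=6819; balance=224223-6819=217404
18. interest=⌊217404·171/10000⌋=3717; principal=10653-3717=6936; balance=217404-6936=210468
19. interest=⌊210468·171/10000⌋=3599; principal=10653-3599=7054; balance=210468-7054=203414
20. interest=⌊203414·171/10000⌋=3478; principal=10653-3478=7175; balance=203414-7175=196239
21. interest=⌊196239·171/10000⌋=3355; principal=10653-3355=7298; balance=196239-7298=188941
22. interest=⌊188941·171/10000⌋=3230; principal=10653-3230=7423; balance=188941-7423=181518
23. interest=⌊181518·171/10000⌋=3103; principal=10653-3103=7550; balance=181518-7550=173968
24. interest=⌊173968·171/10000⌋=2974; principal=10653-2974=7679; balance=173968-7679=166289
25. interest=⌊166289·171/10000⌋=2843; principal=10653-2843=7810; balance=166289-7810=158479
26. interest=⌊158479·171/10000⌋=2709; principal=10653-2709=7944; balance=158479-7944=150535
27. interest=⌊150535·171/10000⌋=2574; principal=10653-2574=8079; balance=150535-8079=142456
28. interest=⌊142456·171/10000⌋=2435; principal=10653-2435=8218; balance=142456-8218=134238
29. interest=⌊134238·171/10000⌋=2295; principal=10653-2295=8358; balance=134238-8358=125880
30. interest=⌊125880·171/10000⌋=2152; principal=10653-2152=8501; balance=125880-8501=117379
31. interest=⌊117379·171/10000⌋=2007; principal=10653-2007=8646; balance=117379-8646=108733
32. interest=⌊108733·171/10000⌋=1859; principal=10653-1859=8794; balance=108733-8794=99939
33. interest=⌊99939·171/10000⌋=1708; principal=10653-1708=8945; balance=99939-8945=90994
34. interest=⌊90994·171/10000⌋=1555; principal=10653-1555=9098; balance=90994-9098=81896
35. interest=⌊81896·171/10000⌋=1400; principal=10653-1400=9253; balance=81896-9253=72643
36. interest=⌊72643·171/10000⌋=1242; principal=10653-1242=9411; balance=72643-9411=63232
37. interest=⌊63232·171/10000⌋=1081; principal=10653-1081=9572; balance=63232-9572=53660
38. interest=⌊53660·171/10000⌋=917; principal=10653-917=9736; balance=53660-9736=43924
39. interest=⌊43924·171/10000⌋=751; principal=10653-751=9902; balance=43924-9902=34022
40. interest=⌊34022·171/10000⌋=581; principal=10653-581=10072; balance=34022-10072=23950
41. interest=⌊23950·171/10000⌋=409; principal=10653-409=10244; balance=23950-10244=13706
42. interest=⌊13706·171/10000⌋=234; principal=10653-234=10419; balance=13706-10419=3287
43. interest=⌊3287·171/10000⌋=56; principal=min(10653-56,3287)=3287; balance=3287-3287=0

1 5454 5199 313777
2 5365 5288 308489
3 5275 5378 303111
4 5183 5470 297641
5 5089 5564 292077
6 4994 5659 286418
7 4897 5756 280662
8 4799 5854 274808
9 4699 5954 268854
10 4597 6056 262798
11 4493 6160 256638
12 4388 6265 250373
13 4281 6372 244001
14 4172 6481 237520
15 4061 6592 230928
16 3948 6705 224223
17 3834 6819 217404
18 3717 6936 210468
19 3599 7054 203414
20 3478 7175 196239
21 3355 7298 188941
22 3230 7423 181518
23 3103 7550 173968
24 2974 7679 166289
25 2843 7810 158479
26 2709 7944 150535
27 2574 8079 142456
28 2435 8218 134238
29 2295 8358 125880
30 2152 8501 117379
31 2007 8646 108733
32 1859 8794 99939
33 1708 8945 90994
34 1555 9098 81896
35 1400 9253 72643
36 1242 9411 63232
37 1081 9572 53660
38 917 9736 43924
39 751 9902 34022
40 581 10072 23950
41 409 10244 13706
42 234 10419 3287
43 56 3287 0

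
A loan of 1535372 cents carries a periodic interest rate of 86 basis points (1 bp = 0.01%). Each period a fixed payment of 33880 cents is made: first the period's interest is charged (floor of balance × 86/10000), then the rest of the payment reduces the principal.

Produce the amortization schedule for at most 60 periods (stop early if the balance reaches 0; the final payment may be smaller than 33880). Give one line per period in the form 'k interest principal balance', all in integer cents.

1. interest=⌊1535372·86/10000⌋=13204; principal=33880-13204=20676; balance=1535372-20676=1514696
2. interest=⌊1514696·86/10000⌋=13026; principal=33880-13026=20854; balance=1514696-20854=1493842
3. interest=⌊1493842·86/10000⌋=12847; principal=33880-12847=21033; balance=1493842-21033=1472809
4. interest=⌊1472809·86/10000⌋=12666; principal=33880-12666=21214; balance=1472809-21214=1451595
5. interest=⌊1451595·86/10000⌋=12483; principal=33880-12483=21397; balance=1451595-21397=1430198
6. interest=⌊1430198·86/10000⌋=12299; principal=33880-12299=21581; balance=1430198-21581=1408617
7. interest=⌊1408617·86/10000⌋=12114; principal=33880-12114=21766; balance=1408617-21766=1386851
8. interest=⌊1386851·86/10000⌋=11926; principal=33880-11926=21954; balance=1386851-21954=1364897
9. interest=⌊1364897·86/10000⌋=11738; principal=33880-11738=22142; balance=1364897-22142=1342755
10. interest=⌊1342755·86/10000⌋=11547; principal=33880-11547=22333; balance=1342755-22333=1320422
11. interest=⌊1320422·86/10000⌋=11355; principal=33880-11355=22525; balance=1320422-22525=1297897
12. interest=⌊1297897·86/10000⌋=11161; principal=33880-11161=22719; balance=1297897-22719=1275178
13. interest=⌊1275178·86/10000⌋=10966; principal=33880-10966=22914; balance=1275178-22914=1252264
14. interest=⌊1252264·86/10000⌋=10769; principal=33880-10769=23111; balance=1252264-23111=1229153
15. interest=⌊1229153·86/10000⌋=10570; principal=33880-10570=23310; balance=1229153-23310=1205843
16. interest=⌊1205843·86/10000⌋=10370; principal=33880-10370=23510; balance=1205843-23510=1182333
17. interest=⌊1182333·86/10000⌋=10168; principal=33880-10168=23712; balance=1182333-23712=1158621
18. interest=⌊1158621·86/10000⌋=9964; principal=33880-9964=23916; balance=1158621-23916=1134705
19. interest=⌊1134705·86/10000⌋=9758; principal=33880-9758=24122; balance=1134705-24122=1110583
20. interest=⌊1110583·86/10000⌋=9551; principal=33880-9551=24329; balance=1110583-24329=1086254
21. interest=⌊1086254·86/10000⌋=9341; principal=33880-9341=24539; balance=1086254-24539=1061715
22. interest=⌊1061715·86/10000⌋=9130; principal=33880-9130=24750; balance=1061715-24750=1036965
23. interest=⌊1036965·86/10000⌋=8917; principal=33880-8917=24963; balance=1036965-24963=1012002
24. interest=⌊1012002·86/10000⌋=8703; principal=33880-8703=25177; balance=1012002-25177=986825
25. interest=⌊986825·86/10000⌋=8486; principal=33880-8486=25394; balance=986825-25394=961431
26. interest=⌊961431·86/10000⌋=8268; principal=33880-8268=25612; balance=961431-25612=935819
27. interest=⌊935819·86/10000⌋=8048; principal=33880-8048=25832; balance=935819-25832=909987
28. interest=⌊909987·86/10000⌋=7825; principal=33880-7825=26055; balance=909987-26055=883932
29. interest=⌊883932·86/10000⌋=7601; principal=33880-7601=26279; balance=883932-26279=857653
30. interest=⌊857653·86/10000⌋=7375; principal=33880-7375=26505; balance=857653-26505=831148
31. interest=⌊831148·86/10000⌋=7147; principal=33880-7147=26733; balance=831148-26733=804415
32. interest=⌊804415·86/10000⌋=6917; principal=33880-6917=26963; balance=804415-26963=777452
33. interest=⌊777452·86/10000⌋=6686; principal=33880-6686=27194; balance=777452-27194=750258
34. interest=⌊750258·86/10000⌋=6452; principal=33880-6452=27428; balance=750258-27428=722830
35. interest=⌊722830·86/10000⌋=6216; principal=33880-6216=27664; balance=722830-27664=695166
36. interest=⌊695166·86/10000⌋=5978; principal=33880-5978=27902; balance=695166-27902=667264
37. interest=⌊667264·86/10000⌋=5738; principal=33880-5738=28142; balance=667264-28142=639122
38. interest=⌊639122·86/10000⌋=5496; principal=33880-5496=28384; balance=639122-28384=610738
39. interest=⌊610738·86/10000⌋=5252; principal=33880-5252=28628; balance=610738-28628=582110
40. interest=⌊582110·86/10000⌋=5006; principal=33880-5006=28874; balance=582110-28874=553236
41. interest=⌊553236·86/10000⌋=4757; principal=33880-4757=29123; balance=553236-29123=524113
42. interest=⌊524113·86/10000⌋=4507; principal=33880-4507=29373; balance=524113-29373=494740
43. interest=⌊494740·86/10000⌋=4254; principal=33880-4254=29626; balance=494740-29626=465114
44. interest=⌊465114·86/10000⌋=3999; principal=33880-3999=29881; balance=465114-29881=435233
45. interest=⌊435233·86/10000⌋=3743; principal=33880-3743=30137; balance=435233-30137=405096
46. interest=⌊405096·86/10000⌋=3483; principal=33880-3483=30397; balance=405096-30397=374699
47. interest=⌊374699·86/10000⌋=3222; principal=33880-3222=30658; balance=374699-30658=344041
48. interest=⌊344041·86/10000⌋=2958; principal=33880-2958=30922; balance=344041-30922=313119
49. interest=⌊313119·86/10000⌋=2692; principal=33880-2692=31188; balance=313119-31188=281931
50. interest=⌊281931·86/10000⌋=2424; principal=33880-2424=31456; balance=281931-31456=250475
51. interest=⌊250475·86/10000⌋=2154; principal=33880-2154=31726; balance=250475-31726=218749
52. interest=⌊218749·86/10000⌋=1881; principal=33880-1881=31999; balance=218749-31999=186750
53. interest=⌊186750·86/10000⌋=1606; principal=33880-1606=32274; balance=186750-32274=154476
54. interest=⌊154476·86/10000⌋=1328; principal=33880-1328=32552; balance=154476-32552=121924
55. interest=⌊121924·86/10000⌋=1048; principal=33880-1048=32832; balance=121924-32832=89092
56. interest=⌊89092·86/10000⌋=766; principal=33880-766=33114; balance=89092-33114=55978
57. interest=⌊55978·86/10000⌋=481; principal=33880-481=33399; balance=55978-33399=22579
58. interest=⌊22579·86/10000⌋=194; principal=min(33880-194,22579)=22579; balance=22579-22579=0

1 13204 20676 1514696
2 13026 20854 1493842
3 12847 21033 1472809
4 12666 21214 1451595
5 12483 21397 1430198
6 12299 21581 1408617
7 12114 21766 1386851
8 11926 21954 1364897
9 11738 22142 1342755
10 11547 22333 1320422
11 11355 22525 1297897
12 11161 22719 1275178
13 10966 22914 1252264
14 10769 23111 1229153
15 10570 23310 1205843
16 10370 23510 1182333
17 10168 23712 1158621
18 9964 23916 1134705
19 9758 24122 1110583
20 9551 24329 1086254
21 9341 24539 1061715
22 9130 24750 1036965
23 8917 24963 1012002
24 8703 25177 986825
25 8486 25394 961431
26 8268 25612 935819
27 8048 25832 909987
28 7825 26055 883932
29 7601 26279 857653
30 7375 26505 831148
31 7147 26733 804415
32 6917 26963 777452
33 6686 27194 750258
34 6452 27428 722830
35 6216 27664 695166
36 5978 27902 667264
37 5738 28142 639122
38 5496 28384 610738
39 5252 28628 582110
40 5006 28874 553236
41 4757 29123 524113
42 4507 29373 494740
43 4254 29626 465114
44 3999 29881 435233
45 3743 30137 405096
46 3483 30397 374699
47 3222 30658 344041
48 2958 30922 313119
49 2692 31188 281931
50 2424 31456 250475
51 2154 31726 218749
52 1881 31999 186750
53 1606 32274 154476
54 1328 32552 121924
55 1048 32832 89092
56 766 33114 55978
57 481 33399 22579
58 194 22579 0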